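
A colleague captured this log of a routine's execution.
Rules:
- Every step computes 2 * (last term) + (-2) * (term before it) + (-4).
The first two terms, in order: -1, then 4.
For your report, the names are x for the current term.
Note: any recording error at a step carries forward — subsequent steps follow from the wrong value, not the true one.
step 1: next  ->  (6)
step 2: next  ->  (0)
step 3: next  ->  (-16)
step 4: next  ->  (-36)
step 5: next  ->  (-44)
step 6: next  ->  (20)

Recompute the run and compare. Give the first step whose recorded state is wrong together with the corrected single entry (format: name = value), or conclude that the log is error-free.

Recomputing the run from the initial state:
step 1: x = 6
step 2: x = 0
step 3: x = -16
step 4: x = -36
step 5: x = -44
step 6: x = -20
The first disagreement with the log is at step 6, where the value should be x = -20.

step 6, x = -20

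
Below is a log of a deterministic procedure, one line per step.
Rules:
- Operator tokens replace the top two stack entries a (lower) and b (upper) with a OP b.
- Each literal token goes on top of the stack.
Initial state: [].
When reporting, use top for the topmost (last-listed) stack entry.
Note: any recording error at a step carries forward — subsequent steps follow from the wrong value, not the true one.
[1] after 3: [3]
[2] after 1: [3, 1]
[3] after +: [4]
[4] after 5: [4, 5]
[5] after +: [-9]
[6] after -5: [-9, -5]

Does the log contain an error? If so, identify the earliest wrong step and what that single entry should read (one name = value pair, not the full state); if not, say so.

step 5, top = 9

step 1: push 3: top = 3 -> in agreement
step 2: push 1: top = 1 -> no discrepancy
step 3: 3 + 1 = 4 -> confirmed correct
step 4: push 5: top = 5 -> agrees with the log
step 5: 4 + 5 = 9 -> the log has a different value
The earliest wrong entry is at step 5: it should read top = 9.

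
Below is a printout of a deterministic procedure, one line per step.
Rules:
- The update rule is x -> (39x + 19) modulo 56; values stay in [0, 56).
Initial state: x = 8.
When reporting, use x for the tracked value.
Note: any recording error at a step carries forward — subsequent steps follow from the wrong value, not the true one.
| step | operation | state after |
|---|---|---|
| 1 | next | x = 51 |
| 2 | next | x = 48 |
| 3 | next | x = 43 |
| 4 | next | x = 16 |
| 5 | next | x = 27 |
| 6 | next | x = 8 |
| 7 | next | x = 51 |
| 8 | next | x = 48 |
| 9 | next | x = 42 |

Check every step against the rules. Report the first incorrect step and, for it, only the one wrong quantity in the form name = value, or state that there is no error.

step 9, x = 43

1. x = (39*8 + 19) mod 56 = 51 (agrees with the printout)
2. x = (39*51 + 19) mod 56 = 48 (matches)
3. x = (39*48 + 19) mod 56 = 43 (agrees with the printout)
4. x = (39*43 + 19) mod 56 = 16 (exactly as logged)
5. x = (39*16 + 19) mod 56 = 27 (checks out)
6. x = (39*27 + 19) mod 56 = 8 (in agreement)
7. x = (39*8 + 19) mod 56 = 51 (consistent with the printout)
8. x = (39*51 + 19) mod 56 = 48 (checks out)
9. x = (39*48 + 19) mod 56 = 43 (not what was recorded)
Step 9 is the first one off; corrected, x = 43.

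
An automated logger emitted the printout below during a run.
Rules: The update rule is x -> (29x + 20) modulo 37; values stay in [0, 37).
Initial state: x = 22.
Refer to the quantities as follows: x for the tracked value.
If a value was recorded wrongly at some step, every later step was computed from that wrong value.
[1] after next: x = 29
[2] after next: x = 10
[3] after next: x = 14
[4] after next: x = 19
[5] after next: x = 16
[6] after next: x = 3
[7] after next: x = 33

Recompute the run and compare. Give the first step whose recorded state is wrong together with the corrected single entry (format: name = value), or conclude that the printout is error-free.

no error

Recomputing the run from the initial state:
step 1: x = 29
step 2: x = 10
step 3: x = 14
step 4: x = 19
step 5: x = 16
step 6: x = 3
step 7: x = 33
This matches the printout at every step.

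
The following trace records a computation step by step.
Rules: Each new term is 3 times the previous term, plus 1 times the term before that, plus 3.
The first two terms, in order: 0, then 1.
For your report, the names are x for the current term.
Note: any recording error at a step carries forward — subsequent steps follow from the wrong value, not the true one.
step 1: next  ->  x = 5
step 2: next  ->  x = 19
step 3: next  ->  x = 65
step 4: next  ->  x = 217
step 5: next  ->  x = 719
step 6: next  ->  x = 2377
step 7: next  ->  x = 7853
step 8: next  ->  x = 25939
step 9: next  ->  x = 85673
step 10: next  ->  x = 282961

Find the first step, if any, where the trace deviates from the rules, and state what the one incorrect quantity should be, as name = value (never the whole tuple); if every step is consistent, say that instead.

step 1, x = 6

1. x = 3*(1) + (1)*(0) + (3) = 6 (the recorded entry deviates here)
So the first discrepancy is step 1, where the right value is x = 6.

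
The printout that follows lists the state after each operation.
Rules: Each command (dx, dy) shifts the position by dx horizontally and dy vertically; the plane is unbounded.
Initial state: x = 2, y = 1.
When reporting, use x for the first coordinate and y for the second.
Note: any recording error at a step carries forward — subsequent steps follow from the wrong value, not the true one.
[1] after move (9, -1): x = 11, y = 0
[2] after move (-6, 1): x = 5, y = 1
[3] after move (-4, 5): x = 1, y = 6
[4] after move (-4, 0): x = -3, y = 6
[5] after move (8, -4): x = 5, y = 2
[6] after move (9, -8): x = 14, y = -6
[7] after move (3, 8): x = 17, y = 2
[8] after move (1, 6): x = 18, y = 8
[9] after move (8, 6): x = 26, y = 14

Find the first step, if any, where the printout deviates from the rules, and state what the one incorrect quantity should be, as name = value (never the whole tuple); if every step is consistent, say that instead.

no error

step 1: x = 2 + (9) = 11, y = 1 + (-1) = 0 -> matches
step 2: x = 11 + (-6) = 5, y = 0 + (1) = 1 -> agrees with the printout
step 3: x = 5 + (-4) = 1, y = 1 + (5) = 6 -> agrees with the printout
step 4: x = 1 + (-4) = -3, y = 6 + (0) = 6 -> same as recorded
step 5: x = -3 + (8) = 5, y = 6 + (-4) = 2 -> consistent with the printout
step 6: x = 5 + (9) = 14, y = 2 + (-8) = -6 -> agrees with the printout
step 7: x = 14 + (3) = 17, y = -6 + (8) = 2 -> matches
step 8: x = 17 + (1) = 18, y = 2 + (6) = 8 -> same as recorded
step 9: x = 18 + (8) = 26, y = 8 + (6) = 14 -> matches
All steps check out; nothing to correct.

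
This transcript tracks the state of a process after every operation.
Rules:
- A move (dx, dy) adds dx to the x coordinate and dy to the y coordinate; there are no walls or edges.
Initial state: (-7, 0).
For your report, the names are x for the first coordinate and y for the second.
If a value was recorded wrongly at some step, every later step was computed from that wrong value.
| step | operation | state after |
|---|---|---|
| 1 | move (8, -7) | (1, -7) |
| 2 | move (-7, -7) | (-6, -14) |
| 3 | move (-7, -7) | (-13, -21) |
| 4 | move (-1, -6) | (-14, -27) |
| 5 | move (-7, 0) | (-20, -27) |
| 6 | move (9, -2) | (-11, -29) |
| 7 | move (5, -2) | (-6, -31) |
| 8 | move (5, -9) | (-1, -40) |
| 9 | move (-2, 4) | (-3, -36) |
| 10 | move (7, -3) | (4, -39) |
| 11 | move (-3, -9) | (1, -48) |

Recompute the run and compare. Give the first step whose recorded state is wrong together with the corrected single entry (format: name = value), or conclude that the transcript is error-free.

Recomputing the run from the initial state:
step 1: x = 1, y = -7
step 2: x = -6, y = -14
step 3: x = -13, y = -21
step 4: x = -14, y = -27
step 5: x = -21, y = -27
step 6: x = -12, y = -29
step 7: x = -7, y = -31
step 8: x = -2, y = -40
step 9: x = -4, y = -36
step 10: x = 3, y = -39
step 11: x = 0, y = -48
The first disagreement with the transcript is at step 5, where the value should be x = -21.

step 5, x = -21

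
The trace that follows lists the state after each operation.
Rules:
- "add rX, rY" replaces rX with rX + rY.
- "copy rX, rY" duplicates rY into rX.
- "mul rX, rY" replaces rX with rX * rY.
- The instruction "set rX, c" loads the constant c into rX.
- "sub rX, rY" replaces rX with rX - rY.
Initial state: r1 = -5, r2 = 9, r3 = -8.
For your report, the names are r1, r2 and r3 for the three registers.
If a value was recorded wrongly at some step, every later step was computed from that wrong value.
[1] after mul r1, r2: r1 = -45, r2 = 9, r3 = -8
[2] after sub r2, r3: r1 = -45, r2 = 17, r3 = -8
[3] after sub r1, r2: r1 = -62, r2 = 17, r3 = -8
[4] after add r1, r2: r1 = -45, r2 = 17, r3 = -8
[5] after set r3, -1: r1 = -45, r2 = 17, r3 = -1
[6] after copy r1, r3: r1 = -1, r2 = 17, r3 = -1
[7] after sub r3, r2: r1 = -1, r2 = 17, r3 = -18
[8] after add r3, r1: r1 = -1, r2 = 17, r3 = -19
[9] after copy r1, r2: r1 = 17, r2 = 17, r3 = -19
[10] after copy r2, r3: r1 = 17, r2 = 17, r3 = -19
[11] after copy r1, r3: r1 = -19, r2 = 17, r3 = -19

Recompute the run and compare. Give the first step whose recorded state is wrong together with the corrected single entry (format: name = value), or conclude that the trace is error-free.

step 10, r2 = -19

1. r1 = -5 * 9 = -45 (same as recorded)
2. r2 = 9 - -8 = 17 (confirmed correct)
3. r1 = -45 - 17 = -62 (consistent with the trace)
4. r1 = -62 + 17 = -45 (in agreement)
5. r3 = -1 (confirmed correct)
6. r1 = -1 (no discrepancy)
7. r3 = -1 - 17 = -18 (verified)
8. r3 = -18 + -1 = -19 (exactly as logged)
9. r1 = 17 (no discrepancy)
10. r2 = -19 (a discrepancy with the trace)
First deviation found at step 10; the corrected entry is r2 = -19.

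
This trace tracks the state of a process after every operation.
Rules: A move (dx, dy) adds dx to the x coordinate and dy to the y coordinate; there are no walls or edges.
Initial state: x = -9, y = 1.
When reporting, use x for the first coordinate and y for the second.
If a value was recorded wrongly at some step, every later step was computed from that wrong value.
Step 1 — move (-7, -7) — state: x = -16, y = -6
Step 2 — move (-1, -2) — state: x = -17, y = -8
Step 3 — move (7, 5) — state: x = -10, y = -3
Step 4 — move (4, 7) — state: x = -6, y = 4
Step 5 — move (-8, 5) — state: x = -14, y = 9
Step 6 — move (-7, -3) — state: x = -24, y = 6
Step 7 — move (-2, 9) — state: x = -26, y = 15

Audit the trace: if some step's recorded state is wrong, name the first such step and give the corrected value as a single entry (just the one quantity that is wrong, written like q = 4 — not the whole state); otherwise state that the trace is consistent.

Recomputing the run from the initial state:
step 1: x = -16, y = -6
step 2: x = -17, y = -8
step 3: x = -10, y = -3
step 4: x = -6, y = 4
step 5: x = -14, y = 9
step 6: x = -21, y = 6
step 7: x = -23, y = 15
The first disagreement with the trace is at step 6, where the value should be x = -21.

step 6, x = -21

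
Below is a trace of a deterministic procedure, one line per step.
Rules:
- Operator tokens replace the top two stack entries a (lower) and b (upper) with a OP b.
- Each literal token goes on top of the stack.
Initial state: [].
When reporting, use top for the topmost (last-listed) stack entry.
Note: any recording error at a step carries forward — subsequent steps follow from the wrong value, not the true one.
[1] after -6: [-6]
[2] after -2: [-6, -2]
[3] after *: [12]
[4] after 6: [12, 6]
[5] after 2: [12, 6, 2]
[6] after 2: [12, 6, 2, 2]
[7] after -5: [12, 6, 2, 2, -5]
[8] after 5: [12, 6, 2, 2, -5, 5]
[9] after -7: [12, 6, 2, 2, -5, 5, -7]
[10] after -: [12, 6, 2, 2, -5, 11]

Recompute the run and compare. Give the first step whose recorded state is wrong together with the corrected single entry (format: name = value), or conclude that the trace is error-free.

Recomputing the run from the initial state:
step 1: [-6]
step 2: [-6, -2]
step 3: [12]
step 4: [12, 6]
step 5: [12, 6, 2]
step 6: [12, 6, 2, 2]
step 7: [12, 6, 2, 2, -5]
step 8: [12, 6, 2, 2, -5, 5]
step 9: [12, 6, 2, 2, -5, 5, -7]
step 10: [12, 6, 2, 2, -5, 12]
The first disagreement with the trace is at step 10, where the value should be top = 12.

step 10, top = 12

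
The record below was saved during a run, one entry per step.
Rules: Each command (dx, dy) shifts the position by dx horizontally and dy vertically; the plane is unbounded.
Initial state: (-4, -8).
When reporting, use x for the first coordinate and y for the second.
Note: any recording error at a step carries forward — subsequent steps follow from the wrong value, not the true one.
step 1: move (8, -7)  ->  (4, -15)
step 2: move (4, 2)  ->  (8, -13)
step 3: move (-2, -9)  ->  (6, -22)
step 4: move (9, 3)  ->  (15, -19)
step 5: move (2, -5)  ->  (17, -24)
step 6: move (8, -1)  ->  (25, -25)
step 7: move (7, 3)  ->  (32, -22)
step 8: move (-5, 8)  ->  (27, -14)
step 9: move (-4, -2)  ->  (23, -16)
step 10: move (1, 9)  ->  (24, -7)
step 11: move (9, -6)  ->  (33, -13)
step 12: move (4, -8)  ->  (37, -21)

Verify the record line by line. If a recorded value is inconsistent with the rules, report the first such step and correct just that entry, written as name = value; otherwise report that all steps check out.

no error

Step 1: x = -4 + (8) = 4, y = -8 + (-7) = -15 — checks out.
Step 2: x = 4 + (4) = 8, y = -15 + (2) = -13 — same as recorded.
Step 3: x = 8 + (-2) = 6, y = -13 + (-9) = -22 — no discrepancy.
Step 4: x = 6 + (9) = 15, y = -22 + (3) = -19 — agrees with the record.
Step 5: x = 15 + (2) = 17, y = -19 + (-5) = -24 — in agreement.
Step 6: x = 17 + (8) = 25, y = -24 + (-1) = -25 — agrees with the record.
Step 7: x = 25 + (7) = 32, y = -25 + (3) = -22 — checks out.
Step 8: x = 32 + (-5) = 27, y = -22 + (8) = -14 — verified.
Step 9: x = 27 + (-4) = 23, y = -14 + (-2) = -16 — agrees with the record.
Step 10: x = 23 + (1) = 24, y = -16 + (9) = -7 — agrees with the record.
Step 11: x = 24 + (9) = 33, y = -7 + (-6) = -13 — no discrepancy.
Step 12: x = 33 + (4) = 37, y = -13 + (-8) = -21 — no discrepancy.
Nothing is out of place; the run is error-free.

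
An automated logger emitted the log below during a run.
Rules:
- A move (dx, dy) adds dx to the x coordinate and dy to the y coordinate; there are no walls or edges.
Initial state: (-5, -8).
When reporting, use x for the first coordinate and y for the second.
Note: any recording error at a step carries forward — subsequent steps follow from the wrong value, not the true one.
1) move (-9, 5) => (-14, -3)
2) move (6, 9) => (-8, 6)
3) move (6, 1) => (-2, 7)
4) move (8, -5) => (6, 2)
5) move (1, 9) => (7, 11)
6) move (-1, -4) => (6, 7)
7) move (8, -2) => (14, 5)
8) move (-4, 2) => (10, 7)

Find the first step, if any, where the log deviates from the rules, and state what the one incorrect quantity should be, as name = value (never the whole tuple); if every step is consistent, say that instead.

no error

Recomputing the run from the initial state:
step 1: x = -14, y = -3
step 2: x = -8, y = 6
step 3: x = -2, y = 7
step 4: x = 6, y = 2
step 5: x = 7, y = 11
step 6: x = 6, y = 7
step 7: x = 14, y = 5
step 8: x = 10, y = 7
This matches the log at every step.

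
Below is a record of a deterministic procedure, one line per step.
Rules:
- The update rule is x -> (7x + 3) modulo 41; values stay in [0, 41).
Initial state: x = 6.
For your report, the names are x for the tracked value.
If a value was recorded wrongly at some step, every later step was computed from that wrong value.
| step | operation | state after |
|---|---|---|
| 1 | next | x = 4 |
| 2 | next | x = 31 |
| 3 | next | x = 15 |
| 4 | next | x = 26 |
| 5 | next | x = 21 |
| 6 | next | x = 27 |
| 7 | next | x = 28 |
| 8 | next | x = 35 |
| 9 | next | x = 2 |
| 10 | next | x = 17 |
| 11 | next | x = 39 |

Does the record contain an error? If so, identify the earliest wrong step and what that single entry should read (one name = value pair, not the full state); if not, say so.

Recomputing the run from the initial state:
step 1: x = 4
step 2: x = 31
step 3: x = 15
step 4: x = 26
step 5: x = 21
step 6: x = 27
step 7: x = 28
step 8: x = 35
step 9: x = 2
step 10: x = 17
step 11: x = 40
The first disagreement with the record is at step 11, where the value should be x = 40.

step 11, x = 40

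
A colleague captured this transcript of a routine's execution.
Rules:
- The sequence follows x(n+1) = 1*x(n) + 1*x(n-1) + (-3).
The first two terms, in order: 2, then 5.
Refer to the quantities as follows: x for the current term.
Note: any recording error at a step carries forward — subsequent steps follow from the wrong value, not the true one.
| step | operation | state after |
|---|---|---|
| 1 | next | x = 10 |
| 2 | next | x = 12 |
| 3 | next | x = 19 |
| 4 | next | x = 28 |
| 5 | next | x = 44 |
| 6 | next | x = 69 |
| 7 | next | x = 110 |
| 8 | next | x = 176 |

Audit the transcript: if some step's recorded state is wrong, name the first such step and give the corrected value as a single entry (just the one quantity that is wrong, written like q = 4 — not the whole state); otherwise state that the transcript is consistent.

Step 1: x = 1*(5) + (1)*(2) + (-3) = 4 — first mismatch against the transcript.
The earliest wrong entry is at step 1: it should read x = 4.

step 1, x = 4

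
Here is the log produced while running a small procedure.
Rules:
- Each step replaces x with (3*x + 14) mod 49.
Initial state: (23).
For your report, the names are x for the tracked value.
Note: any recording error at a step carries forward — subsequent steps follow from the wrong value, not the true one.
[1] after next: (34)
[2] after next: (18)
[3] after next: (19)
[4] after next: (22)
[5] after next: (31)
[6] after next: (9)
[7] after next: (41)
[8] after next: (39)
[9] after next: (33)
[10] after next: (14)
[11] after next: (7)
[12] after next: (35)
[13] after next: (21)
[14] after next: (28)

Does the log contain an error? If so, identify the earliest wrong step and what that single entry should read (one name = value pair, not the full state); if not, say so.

1. x = (3*23 + 14) mod 49 = 34 (verified)
2. x = (3*34 + 14) mod 49 = 18 (same as recorded)
3. x = (3*18 + 14) mod 49 = 19 (checks out)
4. x = (3*19 + 14) mod 49 = 22 (same as recorded)
5. x = (3*22 + 14) mod 49 = 31 (in agreement)
6. x = (3*31 + 14) mod 49 = 9 (same as recorded)
7. x = (3*9 + 14) mod 49 = 41 (agrees with the log)
8. x = (3*41 + 14) mod 49 = 39 (no discrepancy)
9. x = (3*39 + 14) mod 49 = 33 (confirmed correct)
10. x = (3*33 + 14) mod 49 = 15 (a discrepancy with the log)
The audit stops at step 10: the recorded entry is wrong and should be x = 15.

step 10, x = 15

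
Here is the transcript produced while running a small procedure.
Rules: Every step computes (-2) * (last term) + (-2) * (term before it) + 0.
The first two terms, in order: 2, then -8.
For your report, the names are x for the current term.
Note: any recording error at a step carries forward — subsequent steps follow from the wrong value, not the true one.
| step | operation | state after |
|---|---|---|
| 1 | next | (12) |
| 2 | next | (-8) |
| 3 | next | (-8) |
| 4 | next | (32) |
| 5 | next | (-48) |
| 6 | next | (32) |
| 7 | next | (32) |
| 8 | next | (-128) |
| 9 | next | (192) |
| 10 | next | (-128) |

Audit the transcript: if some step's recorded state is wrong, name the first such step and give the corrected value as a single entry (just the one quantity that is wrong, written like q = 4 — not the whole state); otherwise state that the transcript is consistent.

step 1: x = -2*(-8) + (-2)*(2) + (0) = 12 -> checks out
step 2: x = -2*(12) + (-2)*(-8) + (0) = -8 -> confirmed correct
step 3: x = -2*(-8) + (-2)*(12) + (0) = -8 -> same as recorded
step 4: x = -2*(-8) + (-2)*(-8) + (0) = 32 -> matches
step 5: x = -2*(32) + (-2)*(-8) + (0) = -48 -> no discrepancy
step 6: x = -2*(-48) + (-2)*(32) + (0) = 32 -> checks out
step 7: x = -2*(32) + (-2)*(-48) + (0) = 32 -> in agreement
step 8: x = -2*(32) + (-2)*(32) + (0) = -128 -> agrees with the transcript
step 9: x = -2*(-128) + (-2)*(32) + (0) = 192 -> verified
step 10: x = -2*(192) + (-2)*(-128) + (0) = -128 -> matches
Every step is consistent.

no error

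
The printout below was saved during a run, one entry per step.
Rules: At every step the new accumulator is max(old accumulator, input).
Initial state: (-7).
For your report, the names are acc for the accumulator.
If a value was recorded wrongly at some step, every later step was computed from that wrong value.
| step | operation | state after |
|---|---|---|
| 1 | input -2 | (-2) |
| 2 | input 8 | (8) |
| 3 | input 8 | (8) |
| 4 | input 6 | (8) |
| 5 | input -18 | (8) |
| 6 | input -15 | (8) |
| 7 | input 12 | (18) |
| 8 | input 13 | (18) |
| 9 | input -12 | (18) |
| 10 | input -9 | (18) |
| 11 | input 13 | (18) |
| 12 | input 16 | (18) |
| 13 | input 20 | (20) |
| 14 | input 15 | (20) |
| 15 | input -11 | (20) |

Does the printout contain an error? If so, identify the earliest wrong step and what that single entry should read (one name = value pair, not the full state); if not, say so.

Recomputing the run from the initial state:
step 1: acc = -2
step 2: acc = 8
step 3: acc = 8
step 4: acc = 8
step 5: acc = 8
step 6: acc = 8
step 7: acc = 12
step 8: acc = 13
step 9: acc = 13
step 10: acc = 13
step 11: acc = 13
step 12: acc = 16
step 13: acc = 20
step 14: acc = 20
step 15: acc = 20
The first disagreement with the printout is at step 7, where the value should be acc = 12.

step 7, acc = 12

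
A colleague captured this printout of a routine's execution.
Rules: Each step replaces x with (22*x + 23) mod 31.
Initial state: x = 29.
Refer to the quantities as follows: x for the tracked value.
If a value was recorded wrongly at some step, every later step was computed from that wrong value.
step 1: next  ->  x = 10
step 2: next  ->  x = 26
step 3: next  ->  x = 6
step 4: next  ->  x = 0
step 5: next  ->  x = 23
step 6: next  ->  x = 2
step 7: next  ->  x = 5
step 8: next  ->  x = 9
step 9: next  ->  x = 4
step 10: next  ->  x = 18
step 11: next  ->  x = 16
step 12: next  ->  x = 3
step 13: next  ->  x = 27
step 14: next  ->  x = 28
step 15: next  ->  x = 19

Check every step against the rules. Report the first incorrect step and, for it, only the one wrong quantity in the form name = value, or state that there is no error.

no error

Recomputing the run from the initial state:
step 1: x = 10
step 2: x = 26
step 3: x = 6
step 4: x = 0
step 5: x = 23
step 6: x = 2
step 7: x = 5
step 8: x = 9
step 9: x = 4
step 10: x = 18
step 11: x = 16
step 12: x = 3
step 13: x = 27
step 14: x = 28
step 15: x = 19
This matches the printout at every step.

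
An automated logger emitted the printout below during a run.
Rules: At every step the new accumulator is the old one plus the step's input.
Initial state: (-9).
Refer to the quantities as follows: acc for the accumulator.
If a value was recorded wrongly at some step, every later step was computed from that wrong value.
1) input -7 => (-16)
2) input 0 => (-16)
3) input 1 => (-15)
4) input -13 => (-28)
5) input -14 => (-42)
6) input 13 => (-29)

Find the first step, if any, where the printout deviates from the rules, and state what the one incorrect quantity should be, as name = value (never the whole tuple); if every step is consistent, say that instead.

no error

step 1: acc = -9 + -7 = -16 -> checks out
step 2: acc = -16 + 0 = -16 -> checks out
step 3: acc = -16 + 1 = -15 -> matches
step 4: acc = -15 + -13 = -28 -> in agreement
step 5: acc = -28 + -14 = -42 -> checks out
step 6: acc = -42 + 13 = -29 -> verified
Each recorded entry agrees with the recomputation.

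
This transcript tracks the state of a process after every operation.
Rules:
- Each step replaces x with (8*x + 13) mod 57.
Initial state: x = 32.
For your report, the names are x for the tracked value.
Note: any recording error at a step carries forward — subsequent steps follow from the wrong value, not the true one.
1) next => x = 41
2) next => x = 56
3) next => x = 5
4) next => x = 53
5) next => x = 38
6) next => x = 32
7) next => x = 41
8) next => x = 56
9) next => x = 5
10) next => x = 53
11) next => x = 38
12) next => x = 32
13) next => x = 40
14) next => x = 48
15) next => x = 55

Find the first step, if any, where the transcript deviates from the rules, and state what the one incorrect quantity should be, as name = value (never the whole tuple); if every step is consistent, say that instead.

step 13, x = 41

Recomputing the run from the initial state:
step 1: x = 41
step 2: x = 56
step 3: x = 5
step 4: x = 53
step 5: x = 38
step 6: x = 32
step 7: x = 41
step 8: x = 56
step 9: x = 5
step 10: x = 53
step 11: x = 38
step 12: x = 32
step 13: x = 41
step 14: x = 56
step 15: x = 5
The first disagreement with the transcript is at step 13, where the value should be x = 41.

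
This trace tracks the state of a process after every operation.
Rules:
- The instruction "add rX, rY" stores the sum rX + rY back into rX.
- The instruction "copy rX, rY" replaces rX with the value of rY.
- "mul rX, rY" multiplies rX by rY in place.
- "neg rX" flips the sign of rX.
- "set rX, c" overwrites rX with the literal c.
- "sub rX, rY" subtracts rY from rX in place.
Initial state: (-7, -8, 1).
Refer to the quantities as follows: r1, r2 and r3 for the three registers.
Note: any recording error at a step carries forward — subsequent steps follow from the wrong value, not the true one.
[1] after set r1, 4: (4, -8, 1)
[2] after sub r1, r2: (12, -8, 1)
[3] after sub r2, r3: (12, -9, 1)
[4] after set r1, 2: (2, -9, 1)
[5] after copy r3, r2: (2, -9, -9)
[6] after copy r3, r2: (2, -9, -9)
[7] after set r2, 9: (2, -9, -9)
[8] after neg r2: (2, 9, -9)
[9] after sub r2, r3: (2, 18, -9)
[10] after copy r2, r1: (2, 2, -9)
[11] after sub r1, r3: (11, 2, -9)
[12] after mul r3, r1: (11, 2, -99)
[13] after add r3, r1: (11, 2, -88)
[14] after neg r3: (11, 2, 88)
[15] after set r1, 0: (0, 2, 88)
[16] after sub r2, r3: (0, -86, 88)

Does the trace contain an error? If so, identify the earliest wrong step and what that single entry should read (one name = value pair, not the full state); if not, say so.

step 7, r2 = 9

Step 1: r1 = 4 — consistent with the trace.
Step 2: r1 = 4 - -8 = 12 — agrees with the trace.
Step 3: r2 = -8 - 1 = -9 — confirmed correct.
Step 4: r1 = 2 — confirmed correct.
Step 5: r3 = -9 — verified.
Step 6: r3 = -9 — in agreement.
Step 7: r2 = 9 — the trace disagrees here.
Step 7 is the first one off; corrected, r2 = 9.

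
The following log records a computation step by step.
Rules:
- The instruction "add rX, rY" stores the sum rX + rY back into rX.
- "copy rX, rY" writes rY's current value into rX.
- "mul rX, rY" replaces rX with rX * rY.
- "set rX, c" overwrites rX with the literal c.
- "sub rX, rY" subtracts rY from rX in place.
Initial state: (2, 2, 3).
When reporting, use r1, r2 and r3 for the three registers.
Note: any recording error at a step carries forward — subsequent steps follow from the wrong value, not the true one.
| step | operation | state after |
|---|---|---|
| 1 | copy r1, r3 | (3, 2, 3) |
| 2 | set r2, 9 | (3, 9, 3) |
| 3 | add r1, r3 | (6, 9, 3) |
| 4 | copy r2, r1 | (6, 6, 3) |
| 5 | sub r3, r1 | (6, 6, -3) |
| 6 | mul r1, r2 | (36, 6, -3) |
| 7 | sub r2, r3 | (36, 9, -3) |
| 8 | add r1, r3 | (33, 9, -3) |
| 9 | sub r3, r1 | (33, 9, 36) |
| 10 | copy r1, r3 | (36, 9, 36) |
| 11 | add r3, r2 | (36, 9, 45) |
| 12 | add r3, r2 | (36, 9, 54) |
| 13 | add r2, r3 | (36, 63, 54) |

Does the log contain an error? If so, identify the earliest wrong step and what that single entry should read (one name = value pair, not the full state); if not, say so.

Step 1: r1 = 3 — verified.
Step 2: r2 = 9 — verified.
Step 3: r1 = 3 + 3 = 6 — confirmed correct.
Step 4: r2 = 6 — agrees with the log.
Step 5: r3 = 3 - 6 = -3 — matches.
Step 6: r1 = 6 * 6 = 36 — confirmed correct.
Step 7: r2 = 6 - -3 = 9 — agrees with the log.
Step 8: r1 = 36 + -3 = 33 — no discrepancy.
Step 9: r3 = -3 - 33 = -36 — the log disagrees here.
First incorrect step: 9; the correct value is r3 = -36.

step 9, r3 = -36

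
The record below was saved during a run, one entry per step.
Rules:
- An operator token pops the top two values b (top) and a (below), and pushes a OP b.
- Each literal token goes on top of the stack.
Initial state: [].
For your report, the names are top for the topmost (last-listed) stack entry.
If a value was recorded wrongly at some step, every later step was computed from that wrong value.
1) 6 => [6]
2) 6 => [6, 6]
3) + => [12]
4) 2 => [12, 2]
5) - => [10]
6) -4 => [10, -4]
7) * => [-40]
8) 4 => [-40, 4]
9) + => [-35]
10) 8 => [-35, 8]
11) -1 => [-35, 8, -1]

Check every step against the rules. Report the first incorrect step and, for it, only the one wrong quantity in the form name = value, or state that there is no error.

step 9, top = -36

1. push 6: top = 6 (no discrepancy)
2. push 6: top = 6 (same as recorded)
3. 6 + 6 = 12 (matches)
4. push 2: top = 2 (verified)
5. 12 - 2 = 10 (verified)
6. push -4: top = -4 (same as recorded)
7. 10 * -4 = -40 (no discrepancy)
8. push 4: top = 4 (verified)
9. -40 + 4 = -36 (a discrepancy with the record)
That makes step 9 the first incorrect line — top = -36 is what it should show.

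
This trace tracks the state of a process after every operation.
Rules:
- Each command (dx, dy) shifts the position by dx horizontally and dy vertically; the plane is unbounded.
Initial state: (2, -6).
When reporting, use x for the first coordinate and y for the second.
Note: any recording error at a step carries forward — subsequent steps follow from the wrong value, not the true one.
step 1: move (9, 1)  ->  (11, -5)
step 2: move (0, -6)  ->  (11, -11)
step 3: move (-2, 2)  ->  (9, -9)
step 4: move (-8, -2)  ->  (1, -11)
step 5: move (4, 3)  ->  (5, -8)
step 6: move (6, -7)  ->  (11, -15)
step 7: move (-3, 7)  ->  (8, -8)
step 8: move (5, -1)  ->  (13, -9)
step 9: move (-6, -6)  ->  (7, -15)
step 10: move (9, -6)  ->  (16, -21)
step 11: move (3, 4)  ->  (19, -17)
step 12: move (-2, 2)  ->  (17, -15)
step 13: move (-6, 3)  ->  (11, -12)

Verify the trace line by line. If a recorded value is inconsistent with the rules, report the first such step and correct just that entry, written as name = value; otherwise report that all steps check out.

Step 1: x = 2 + (9) = 11, y = -6 + (1) = -5 — no discrepancy.
Step 2: x = 11 + (0) = 11, y = -5 + (-6) = -11 — confirmed correct.
Step 3: x = 11 + (-2) = 9, y = -11 + (2) = -9 — same as recorded.
Step 4: x = 9 + (-8) = 1, y = -9 + (-2) = -11 — confirmed correct.
Step 5: x = 1 + (4) = 5, y = -11 + (3) = -8 — no discrepancy.
Step 6: x = 5 + (6) = 11, y = -8 + (-7) = -15 — consistent with the trace.
Step 7: x = 11 + (-3) = 8, y = -15 + (7) = -8 — in agreement.
Step 8: x = 8 + (5) = 13, y = -8 + (-1) = -9 — agrees with the trace.
Step 9: x = 13 + (-6) = 7, y = -9 + (-6) = -15 — same as recorded.
Step 10: x = 7 + (9) = 16, y = -15 + (-6) = -21 — exactly as logged.
Step 11: x = 16 + (3) = 19, y = -21 + (4) = -17 — in agreement.
Step 12: x = 19 + (-2) = 17, y = -17 + (2) = -15 — agrees with the trace.
Step 13: x = 17 + (-6) = 11, y = -15 + (3) = -12 — no discrepancy.
All entries verified; no error found.

no error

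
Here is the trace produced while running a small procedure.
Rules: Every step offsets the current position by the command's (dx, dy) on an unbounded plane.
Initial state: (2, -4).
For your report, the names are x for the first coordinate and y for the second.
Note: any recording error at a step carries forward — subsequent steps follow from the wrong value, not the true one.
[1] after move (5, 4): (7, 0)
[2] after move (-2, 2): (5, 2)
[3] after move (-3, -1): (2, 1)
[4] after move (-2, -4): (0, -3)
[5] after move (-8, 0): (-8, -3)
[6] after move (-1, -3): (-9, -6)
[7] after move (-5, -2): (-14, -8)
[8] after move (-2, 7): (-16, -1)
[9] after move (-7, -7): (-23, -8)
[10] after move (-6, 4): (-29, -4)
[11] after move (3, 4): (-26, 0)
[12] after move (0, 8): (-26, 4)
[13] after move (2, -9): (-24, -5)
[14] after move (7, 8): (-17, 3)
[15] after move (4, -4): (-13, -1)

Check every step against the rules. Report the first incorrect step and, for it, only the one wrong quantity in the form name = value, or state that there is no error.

step 12, y = 8

1. x = 2 + (5) = 7, y = -4 + (4) = 0 (confirmed correct)
2. x = 7 + (-2) = 5, y = 0 + (2) = 2 (confirmed correct)
3. x = 5 + (-3) = 2, y = 2 + (-1) = 1 (matches)
4. x = 2 + (-2) = 0, y = 1 + (-4) = -3 (exactly as logged)
5. x = 0 + (-8) = -8, y = -3 + (0) = -3 (verified)
6. x = -8 + (-1) = -9, y = -3 + (-3) = -6 (exactly as logged)
7. x = -9 + (-5) = -14, y = -6 + (-2) = -8 (no discrepancy)
8. x = -14 + (-2) = -16, y = -8 + (7) = -1 (checks out)
9. x = -16 + (-7) = -23, y = -1 + (-7) = -8 (same as recorded)
10. x = -23 + (-6) = -29, y = -8 + (4) = -4 (checks out)
11. x = -29 + (3) = -26, y = -4 + (4) = 0 (exactly as logged)
12. x = -26 + (0) = -26, y = 0 + (8) = 8 (first mismatch against the trace)
First incorrect step: 12; the correct value is y = 8.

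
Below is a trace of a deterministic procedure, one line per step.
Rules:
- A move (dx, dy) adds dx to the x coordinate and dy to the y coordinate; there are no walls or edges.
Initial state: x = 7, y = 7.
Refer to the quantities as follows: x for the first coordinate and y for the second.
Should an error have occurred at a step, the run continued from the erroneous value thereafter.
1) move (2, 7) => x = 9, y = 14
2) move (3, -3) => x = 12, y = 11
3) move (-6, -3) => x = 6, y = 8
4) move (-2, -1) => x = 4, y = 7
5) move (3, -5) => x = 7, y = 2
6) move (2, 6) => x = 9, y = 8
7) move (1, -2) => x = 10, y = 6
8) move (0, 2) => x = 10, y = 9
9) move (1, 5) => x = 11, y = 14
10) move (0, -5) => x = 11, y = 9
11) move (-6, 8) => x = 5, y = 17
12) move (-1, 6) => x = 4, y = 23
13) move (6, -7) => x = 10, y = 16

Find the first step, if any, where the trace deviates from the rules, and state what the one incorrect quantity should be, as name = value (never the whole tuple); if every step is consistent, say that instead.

step 8, y = 8

Step 1: x = 7 + (2) = 9, y = 7 + (7) = 14 — in agreement.
Step 2: x = 9 + (3) = 12, y = 14 + (-3) = 11 — in agreement.
Step 3: x = 12 + (-6) = 6, y = 11 + (-3) = 8 — agrees with the trace.
Step 4: x = 6 + (-2) = 4, y = 8 + (-1) = 7 — consistent with the trace.
Step 5: x = 4 + (3) = 7, y = 7 + (-5) = 2 — verified.
Step 6: x = 7 + (2) = 9, y = 2 + (6) = 8 — verified.
Step 7: x = 9 + (1) = 10, y = 8 + (-2) = 6 — same as recorded.
Step 8: x = 10 + (0) = 10, y = 6 + (2) = 8 — the trace has a different value.
Conclusion: step 8 carries the first error; the entry should be y = 8.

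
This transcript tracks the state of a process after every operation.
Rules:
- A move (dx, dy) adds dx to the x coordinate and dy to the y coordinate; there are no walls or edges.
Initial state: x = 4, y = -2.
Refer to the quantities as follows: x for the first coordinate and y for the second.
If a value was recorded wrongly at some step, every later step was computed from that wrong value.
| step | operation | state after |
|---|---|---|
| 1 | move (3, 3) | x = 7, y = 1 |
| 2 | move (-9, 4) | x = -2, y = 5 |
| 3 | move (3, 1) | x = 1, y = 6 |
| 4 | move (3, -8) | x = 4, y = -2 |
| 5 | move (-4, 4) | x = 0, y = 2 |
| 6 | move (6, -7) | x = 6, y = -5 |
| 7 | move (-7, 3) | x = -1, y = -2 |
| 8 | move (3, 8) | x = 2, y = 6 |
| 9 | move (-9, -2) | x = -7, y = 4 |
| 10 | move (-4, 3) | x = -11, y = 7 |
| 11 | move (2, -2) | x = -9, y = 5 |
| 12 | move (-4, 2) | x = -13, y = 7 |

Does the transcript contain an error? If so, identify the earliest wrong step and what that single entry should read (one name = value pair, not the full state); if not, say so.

no error

step 1: x = 4 + (3) = 7, y = -2 + (3) = 1 -> checks out
step 2: x = 7 + (-9) = -2, y = 1 + (4) = 5 -> verified
step 3: x = -2 + (3) = 1, y = 5 + (1) = 6 -> checks out
step 4: x = 1 + (3) = 4, y = 6 + (-8) = -2 -> in agreement
step 5: x = 4 + (-4) = 0, y = -2 + (4) = 2 -> in agreement
step 6: x = 0 + (6) = 6, y = 2 + (-7) = -5 -> consistent with the transcript
step 7: x = 6 + (-7) = -1, y = -5 + (3) = -2 -> exactly as logged
step 8: x = -1 + (3) = 2, y = -2 + (8) = 6 -> agrees with the transcript
step 9: x = 2 + (-9) = -7, y = 6 + (-2) = 4 -> in agreement
step 10: x = -7 + (-4) = -11, y = 4 + (3) = 7 -> same as recorded
step 11: x = -11 + (2) = -9, y = 7 + (-2) = 5 -> agrees with the transcript
step 12: x = -9 + (-4) = -13, y = 5 + (2) = 7 -> checks out
The whole run recomputes cleanly — no discrepancies.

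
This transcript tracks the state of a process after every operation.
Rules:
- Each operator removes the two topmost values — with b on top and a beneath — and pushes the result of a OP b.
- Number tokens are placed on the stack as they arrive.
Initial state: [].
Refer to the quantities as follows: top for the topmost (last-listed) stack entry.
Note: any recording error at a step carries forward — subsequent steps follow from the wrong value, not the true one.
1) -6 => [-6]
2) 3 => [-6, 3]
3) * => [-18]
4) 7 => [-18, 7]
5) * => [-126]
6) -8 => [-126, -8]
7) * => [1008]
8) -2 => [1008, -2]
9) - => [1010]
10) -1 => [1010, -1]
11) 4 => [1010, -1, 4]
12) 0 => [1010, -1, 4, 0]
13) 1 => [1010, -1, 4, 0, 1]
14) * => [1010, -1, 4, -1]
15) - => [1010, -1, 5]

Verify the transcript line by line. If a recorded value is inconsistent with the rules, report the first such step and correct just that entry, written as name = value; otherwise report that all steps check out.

step 14, top = 0

Recomputing the run from the initial state:
step 1: [-6]
step 2: [-6, 3]
step 3: [-18]
step 4: [-18, 7]
step 5: [-126]
step 6: [-126, -8]
step 7: [1008]
step 8: [1008, -2]
step 9: [1010]
step 10: [1010, -1]
step 11: [1010, -1, 4]
step 12: [1010, -1, 4, 0]
step 13: [1010, -1, 4, 0, 1]
step 14: [1010, -1, 4, 0]
step 15: [1010, -1, 4]
The first disagreement with the transcript is at step 14, where the value should be top = 0.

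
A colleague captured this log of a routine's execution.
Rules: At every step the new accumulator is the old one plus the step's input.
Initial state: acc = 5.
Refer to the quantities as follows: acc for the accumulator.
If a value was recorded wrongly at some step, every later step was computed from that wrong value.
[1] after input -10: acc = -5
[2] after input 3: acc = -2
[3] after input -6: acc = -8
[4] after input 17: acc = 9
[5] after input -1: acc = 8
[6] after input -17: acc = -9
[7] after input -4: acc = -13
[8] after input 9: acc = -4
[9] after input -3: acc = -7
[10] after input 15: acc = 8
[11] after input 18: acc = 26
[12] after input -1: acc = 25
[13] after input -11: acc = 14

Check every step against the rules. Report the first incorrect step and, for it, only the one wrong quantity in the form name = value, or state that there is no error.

Step 1: acc = 5 + -10 = -5 — consistent with the log.
Step 2: acc = -5 + 3 = -2 — in agreement.
Step 3: acc = -2 + -6 = -8 — exactly as logged.
Step 4: acc = -8 + 17 = 9 — consistent with the log.
Step 5: acc = 9 + -1 = 8 — in agreement.
Step 6: acc = 8 + -17 = -9 — in agreement.
Step 7: acc = -9 + -4 = -13 — in agreement.
Step 8: acc = -13 + 9 = -4 — in agreement.
Step 9: acc = -4 + -3 = -7 — verified.
Step 10: acc = -7 + 15 = 8 — confirmed correct.
Step 11: acc = 8 + 18 = 26 — checks out.
Step 12: acc = 26 + -1 = 25 — consistent with the log.
Step 13: acc = 25 + -11 = 14 — in agreement.
No step deviates from the rules.

no error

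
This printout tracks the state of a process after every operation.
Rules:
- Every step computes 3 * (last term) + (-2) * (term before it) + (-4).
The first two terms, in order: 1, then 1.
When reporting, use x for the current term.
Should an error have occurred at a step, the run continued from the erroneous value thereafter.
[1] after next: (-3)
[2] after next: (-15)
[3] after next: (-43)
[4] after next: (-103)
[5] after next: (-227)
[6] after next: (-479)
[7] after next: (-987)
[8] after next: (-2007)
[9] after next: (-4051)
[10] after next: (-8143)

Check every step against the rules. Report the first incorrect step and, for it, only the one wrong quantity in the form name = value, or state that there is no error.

Step 1: x = 3*(1) + (-2)*(1) + (-4) = -3 — confirmed correct.
Step 2: x = 3*(-3) + (-2)*(1) + (-4) = -15 — agrees with the printout.
Step 3: x = 3*(-15) + (-2)*(-3) + (-4) = -43 — exactly as logged.
Step 4: x = 3*(-43) + (-2)*(-15) + (-4) = -103 — checks out.
Step 5: x = 3*(-103) + (-2)*(-43) + (-4) = -227 — in agreement.
Step 6: x = 3*(-227) + (-2)*(-103) + (-4) = -479 — no discrepancy.
Step 7: x = 3*(-479) + (-2)*(-227) + (-4) = -987 — in agreement.
Step 8: x = 3*(-987) + (-2)*(-479) + (-4) = -2007 — checks out.
Step 9: x = 3*(-2007) + (-2)*(-987) + (-4) = -4051 — in agreement.
Step 10: x = 3*(-4051) + (-2)*(-2007) + (-4) = -8143 — confirmed correct.
Nothing is out of place; the run is error-free.

no error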